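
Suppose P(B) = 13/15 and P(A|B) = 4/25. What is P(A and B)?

By definition, P(A|B) = P(A ∩ B) / P(B)
So P(A ∩ B) = P(A|B) × P(B)
= 4/25 × 13/15
= 52/375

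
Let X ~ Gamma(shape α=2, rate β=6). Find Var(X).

For X ~ Gamma(shape α=2, rate β=6):
Var(X) = \frac{1}{18}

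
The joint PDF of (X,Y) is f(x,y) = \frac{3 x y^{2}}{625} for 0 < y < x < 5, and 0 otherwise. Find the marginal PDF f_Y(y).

f_Y(y) = ∫_y^5 \frac{3 x y^{2}}{625} dx = \frac{3 y^{2} \left(25 - y^{2}\right)}{1250}
for 0 < y < 5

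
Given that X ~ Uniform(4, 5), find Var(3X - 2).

For X ~ Uniform(4, 5):
Var(X) = \frac{1}{12}
Var(3X - 2) = (3)² × Var(X) = 9 × \frac{1}{12} = \frac{3}{4}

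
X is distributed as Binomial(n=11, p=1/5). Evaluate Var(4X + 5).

For X ~ Binomial(n=11, p=1/5):
Var(X) = \frac{44}{25}
Var(4X + 5) = (4)² × Var(X) = 16 × \frac{44}{25} = \frac{704}{25}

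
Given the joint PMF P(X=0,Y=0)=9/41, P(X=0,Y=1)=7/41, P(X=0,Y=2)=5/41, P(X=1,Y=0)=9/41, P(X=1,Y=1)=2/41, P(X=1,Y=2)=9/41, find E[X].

First find marginal of X:
P(X=0) = 21/41
P(X=1) = 20/41
E[X] = 0 × 21/41 + 1 × 20/41 = 20/41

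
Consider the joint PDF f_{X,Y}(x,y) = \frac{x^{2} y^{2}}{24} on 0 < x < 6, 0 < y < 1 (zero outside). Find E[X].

f_X(x) = ∫_0^1 \frac{x^{2} y^{2}}{24} dy = \frac{x^{2}}{72}
E[X] = ∫_0^6 x × (\frac{x^{2}}{72}) dx = \frac{9}{2}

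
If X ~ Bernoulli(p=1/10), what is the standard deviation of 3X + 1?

For X ~ Bernoulli(p=1/10):
Var(X) = \frac{9}{100}
SD(X) = √(Var(X)) = √(\frac{9}{100}) = \frac{3}{10}
SD(3X + 1) = |3| × SD(X) = 3 × \frac{3}{10} = \frac{9}{10}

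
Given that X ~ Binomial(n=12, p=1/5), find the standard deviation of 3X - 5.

For X ~ Binomial(n=12, p=1/5):
Var(X) = \frac{48}{25}
SD(X) = √(Var(X)) = √(\frac{48}{25}) = \frac{4 \sqrt{3}}{5}
SD(3X - 5) = |3| × SD(X) = 3 × \frac{4 \sqrt{3}}{5} = \frac{12 \sqrt{3}}{5}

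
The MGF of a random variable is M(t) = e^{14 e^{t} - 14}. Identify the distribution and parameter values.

The MGF M(t) = e^{14 e^{t} - 14} is the standard form for the Poisson distribution.
Comparing with the known MGF formula identifies: Poisson(λ=14)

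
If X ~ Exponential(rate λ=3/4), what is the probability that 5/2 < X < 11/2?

P(5/2 < X < 11/2) = ∫_{5/2}^{11/2} f(x) dx
where f(x) = \frac{3 e^{- \frac{3 x}{4}}}{4}
= - \frac{1 - e^{\frac{9}{4}}}{e^{\frac{33}{8}}}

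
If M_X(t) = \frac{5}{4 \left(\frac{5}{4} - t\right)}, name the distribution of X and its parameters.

The MGF M(t) = \frac{5}{4 \left(\frac{5}{4} - t\right)} is the standard form for the Exponential distribution.
Comparing with the known MGF formula identifies: Exponential(rate λ=5/4)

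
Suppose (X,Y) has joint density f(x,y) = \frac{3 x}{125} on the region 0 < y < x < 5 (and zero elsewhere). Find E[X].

f_X(x) = ∫_0^x \frac{3 x}{125} dy = \frac{3 x^{2}}{125}
E[X] = ∫_0^5 x × (\frac{3 x^{2}}{125}) dx = \frac{15}{4}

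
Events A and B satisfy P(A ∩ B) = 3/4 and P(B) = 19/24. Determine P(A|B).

P(A|B) = P(A ∩ B) / P(B)
= (3/4) / (19/24)
= 18/19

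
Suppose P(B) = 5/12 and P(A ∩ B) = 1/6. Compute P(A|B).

P(A|B) = P(A ∩ B) / P(B)
= (1/6) / (5/12)
= 2/5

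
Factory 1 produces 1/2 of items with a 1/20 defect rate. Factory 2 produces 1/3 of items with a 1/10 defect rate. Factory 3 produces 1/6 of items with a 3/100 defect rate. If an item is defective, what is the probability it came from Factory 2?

Using Bayes' theorem:
P(F1) = 1/2, P(D|F1) = 1/20
P(F2) = 1/3, P(D|F2) = 1/10
P(F3) = 1/6, P(D|F3) = 3/100
P(D) = P(D|F1)P(F1) + P(D|F2)P(F2) + P(D|F3)P(F3)
     = \frac{19}{300}
P(F2|D) = P(D|F2)P(F2) / P(D)
= \frac{10}{19}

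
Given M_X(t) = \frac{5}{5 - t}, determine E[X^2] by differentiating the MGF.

To find E[X^2], compute M^(2)(0):
M^(1)(t) = \frac{5}{\left(5 - t\right)^{2}}
M^(2)(t) = \frac{10}{\left(5 - t\right)^{3}}
M^(2)(0) = \frac{2}{25}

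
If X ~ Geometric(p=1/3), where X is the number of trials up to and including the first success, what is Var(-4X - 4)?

For X ~ Geometric(p=1/3), where X is the number of trials up to and including the first success:
Var(X) = 6
Var(-4X - 4) = (-4)² × Var(X) = 16 × 6 = 96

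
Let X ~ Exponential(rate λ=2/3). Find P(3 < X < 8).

P(3 < X < 8) = ∫_{3}^{8} f(x) dx
where f(x) = \frac{2 e^{- \frac{2 x}{3}}}{3}
= - \frac{1}{e^{\frac{16}{3}}} + e^{-2}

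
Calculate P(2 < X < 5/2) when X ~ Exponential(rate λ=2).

P(2 < X < 5/2) = ∫_{2}^{5/2} f(x) dx
where f(x) = 2 e^{- 2 x}
= - \frac{1 - e}{e^{5}}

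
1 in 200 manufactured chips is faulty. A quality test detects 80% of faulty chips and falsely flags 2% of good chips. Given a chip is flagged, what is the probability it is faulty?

Let D = the rare event, + = positive/flagged.
P(D) = 1/200
P(+|D) = 80/100 = 4/5
P(+|D') = 2/100 = 1/50
P(+) = P(+|D)P(D) + P(+|D')P(D')
     = \frac{4}{5} × \frac{1}{200} + \frac{1}{50} × \frac{199}{200}
     = \frac{239}{10000}
P(D|+) = P(+|D)P(D)/P(+) = \frac{40}{239}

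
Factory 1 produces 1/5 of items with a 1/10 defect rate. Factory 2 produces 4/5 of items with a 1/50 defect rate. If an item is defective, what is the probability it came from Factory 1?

Using Bayes' theorem:
P(F1) = 1/5, P(D|F1) = 1/10
P(F2) = 4/5, P(D|F2) = 1/50
P(D) = P(D|F1)P(F1) + P(D|F2)P(F2)
     = \frac{9}{250}
P(F1|D) = P(D|F1)P(F1) / P(D)
= \frac{5}{9}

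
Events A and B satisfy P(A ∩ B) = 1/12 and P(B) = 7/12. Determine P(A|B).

P(A|B) = P(A ∩ B) / P(B)
= (1/12) / (7/12)
= 1/7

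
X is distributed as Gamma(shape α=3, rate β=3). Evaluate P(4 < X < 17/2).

P(4 < X < 17/2) = ∫_{4}^{17/2} f(x) dx
where f(x) = \frac{27 x^{2} e^{- 3 x}}{2}
= - \frac{2813}{8 e^{\frac{51}{2}}} + \frac{85}{e^{12}}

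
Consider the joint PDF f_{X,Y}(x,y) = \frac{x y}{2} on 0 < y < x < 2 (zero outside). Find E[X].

f_X(x) = ∫_0^x \frac{x y}{2} dy = \frac{x^{3}}{4}
E[X] = ∫_0^2 x × (\frac{x^{3}}{4}) dx = \frac{8}{5}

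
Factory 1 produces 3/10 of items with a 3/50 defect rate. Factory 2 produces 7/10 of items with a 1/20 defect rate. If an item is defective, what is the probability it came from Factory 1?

Using Bayes' theorem:
P(F1) = 3/10, P(D|F1) = 3/50
P(F2) = 7/10, P(D|F2) = 1/20
P(D) = P(D|F1)P(F1) + P(D|F2)P(F2)
     = \frac{53}{1000}
P(F1|D) = P(D|F1)P(F1) / P(D)
= \frac{18}{53}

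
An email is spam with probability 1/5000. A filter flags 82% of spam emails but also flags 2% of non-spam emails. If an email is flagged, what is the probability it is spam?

Let D = the rare event, + = positive/flagged.
P(D) = 1/5000
P(+|D) = 82/100 = 41/50
P(+|D') = 2/100 = 1/50
P(+) = P(+|D)P(D) + P(+|D')P(D')
     = \frac{41}{50} × \frac{1}{5000} + \frac{1}{50} × \frac{4999}{5000}
     = \frac{63}{3125}
P(D|+) = P(+|D)P(D)/P(+) = \frac{41}{5040}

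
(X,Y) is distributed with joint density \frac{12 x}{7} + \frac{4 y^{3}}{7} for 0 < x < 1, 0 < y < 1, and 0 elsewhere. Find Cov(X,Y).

E[XY] = ∫∫ xy × f(x,y) dx dy = \frac{12}{35}
E[X] = \frac{9}{14}
E[Y] = \frac{19}{35}
Cov(X,Y) = E[XY] - E[X]E[Y] = - \frac{3}{490}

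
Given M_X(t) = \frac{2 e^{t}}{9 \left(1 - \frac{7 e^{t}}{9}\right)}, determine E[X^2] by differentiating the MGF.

To find E[X^2], compute M^(2)(0):
M^(1)(t) = \frac{2 e^{t}}{9 \left(1 - \frac{7 e^{t}}{9}\right)} + \frac{14 e^{2 t}}{81 \left(1 - \frac{7 e^{t}}{9}\right)^{2}}
M^(2)(t) = \frac{2 e^{t}}{9 \left(1 - \frac{7 e^{t}}{9}\right)} + \frac{14 e^{2 t}}{27 \left(1 - \frac{7 e^{t}}{9}\right)^{2}} + \frac{196 e^{3 t}}{729 \left(1 - \frac{7 e^{t}}{9}\right)^{3}}
M^(2)(0) = 36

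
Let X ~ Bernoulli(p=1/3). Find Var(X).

For X ~ Bernoulli(p=1/3):
Var(X) = \frac{2}{9}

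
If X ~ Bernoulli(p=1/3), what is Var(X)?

For X ~ Bernoulli(p=1/3):
Var(X) = \frac{2}{9}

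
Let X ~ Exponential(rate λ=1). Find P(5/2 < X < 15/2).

P(5/2 < X < 15/2) = ∫_{5/2}^{15/2} f(x) dx
where f(x) = e^{- x}
= - \frac{1 - e^{5}}{e^{\frac{15}{2}}}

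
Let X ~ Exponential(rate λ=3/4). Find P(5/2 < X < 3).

P(5/2 < X < 3) = ∫_{5/2}^{3} f(x) dx
where f(x) = \frac{3 e^{- \frac{3 x}{4}}}{4}
= - \frac{1}{e^{\frac{9}{4}}} + e^{- \frac{15}{8}}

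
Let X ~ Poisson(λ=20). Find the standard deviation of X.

For X ~ Poisson(λ=20):
Var(X) = 20
SD(X) = √(Var(X)) = √(20) = 2 \sqrt{5}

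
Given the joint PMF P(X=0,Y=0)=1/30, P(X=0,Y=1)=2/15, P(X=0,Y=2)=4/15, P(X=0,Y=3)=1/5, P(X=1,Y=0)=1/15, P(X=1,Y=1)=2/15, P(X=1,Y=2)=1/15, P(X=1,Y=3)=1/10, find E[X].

First find marginal of X:
P(X=0) = 19/30
P(X=1) = 11/30
E[X] = 0 × 19/30 + 1 × 11/30 = 11/30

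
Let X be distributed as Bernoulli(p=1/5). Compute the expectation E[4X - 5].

For X ~ Bernoulli(p=1/5):
E[X] = \frac{1}{5}
E[4X - 5] = 4 × E[X] - 5 = - \frac{21}{5}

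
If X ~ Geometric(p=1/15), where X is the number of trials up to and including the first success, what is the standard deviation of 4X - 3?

For X ~ Geometric(p=1/15), where X is the number of trials up to and including the first success:
Var(X) = 210
SD(X) = √(Var(X)) = √(210) = \sqrt{210}
SD(4X - 3) = |4| × SD(X) = 4 × \sqrt{210} = 4 \sqrt{210}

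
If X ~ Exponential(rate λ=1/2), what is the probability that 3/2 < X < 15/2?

P(3/2 < X < 15/2) = ∫_{3/2}^{15/2} f(x) dx
where f(x) = \frac{e^{- \frac{x}{2}}}{2}
= - \frac{1 - e^{3}}{e^{\frac{15}{4}}}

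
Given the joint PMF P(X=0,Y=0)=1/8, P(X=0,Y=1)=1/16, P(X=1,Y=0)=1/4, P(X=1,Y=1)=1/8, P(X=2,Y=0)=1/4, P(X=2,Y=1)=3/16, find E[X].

First find marginal of X:
P(X=0) = 3/16
P(X=1) = 3/8
P(X=2) = 7/16
E[X] = 0 × 3/16 + 1 × 3/8 + 2 × 7/16 = 5/4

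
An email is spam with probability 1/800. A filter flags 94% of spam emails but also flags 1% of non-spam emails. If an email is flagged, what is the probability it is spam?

Let D = the rare event, + = positive/flagged.
P(D) = 1/800
P(+|D) = 94/100 = 47/50
P(+|D') = 1/100
P(+) = P(+|D)P(D) + P(+|D')P(D')
     = \frac{47}{50} × \frac{1}{800} + \frac{1}{100} × \frac{799}{800}
     = \frac{893}{80000}
P(D|+) = P(+|D)P(D)/P(+) = \frac{2}{19}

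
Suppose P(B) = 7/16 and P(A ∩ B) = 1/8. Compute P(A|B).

P(A|B) = P(A ∩ B) / P(B)
= (1/8) / (7/16)
= 2/7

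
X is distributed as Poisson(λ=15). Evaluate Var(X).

For X ~ Poisson(λ=15):
Var(X) = 15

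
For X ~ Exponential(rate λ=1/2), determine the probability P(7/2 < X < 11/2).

P(7/2 < X < 11/2) = ∫_{7/2}^{11/2} f(x) dx
where f(x) = \frac{e^{- \frac{x}{2}}}{2}
= - \frac{1 - e}{e^{\frac{11}{4}}}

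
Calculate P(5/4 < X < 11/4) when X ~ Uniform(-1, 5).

P(5/4 < X < 11/4) = ∫_{5/4}^{11/4} f(x) dx
where f(x) = \frac{1}{6}
= \frac{1}{4}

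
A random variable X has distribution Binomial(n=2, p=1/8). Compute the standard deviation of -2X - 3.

For X ~ Binomial(n=2, p=1/8):
Var(X) = \frac{7}{32}
SD(X) = √(Var(X)) = √(\frac{7}{32}) = \frac{\sqrt{14}}{8}
SD(-2X - 3) = |-2| × SD(X) = 2 × \frac{\sqrt{14}}{8} = \frac{\sqrt{14}}{4}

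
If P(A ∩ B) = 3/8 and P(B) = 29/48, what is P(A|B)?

P(A|B) = P(A ∩ B) / P(B)
= (3/8) / (29/48)
= 18/29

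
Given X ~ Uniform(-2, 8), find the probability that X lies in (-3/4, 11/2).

P(-3/4 < X < 11/2) = ∫_{-3/4}^{11/2} f(x) dx
where f(x) = \frac{1}{10}
= \frac{5}{8}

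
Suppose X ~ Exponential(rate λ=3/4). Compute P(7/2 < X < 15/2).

P(7/2 < X < 15/2) = ∫_{7/2}^{15/2} f(x) dx
where f(x) = \frac{3 e^{- \frac{3 x}{4}}}{4}
= - \frac{1 - e^{3}}{e^{\frac{45}{8}}}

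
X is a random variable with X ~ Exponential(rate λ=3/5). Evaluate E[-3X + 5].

For X ~ Exponential(rate λ=3/5):
E[X] = \frac{5}{3}
E[-3X + 5] = -3 × E[X] + 5 = 0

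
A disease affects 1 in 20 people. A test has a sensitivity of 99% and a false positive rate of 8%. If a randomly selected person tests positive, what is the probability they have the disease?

Let D = the rare event, + = positive/flagged.
P(D) = 1/20
P(+|D) = 99/100
P(+|D') = 8/100 = 2/25
P(+) = P(+|D)P(D) + P(+|D')P(D')
     = \frac{99}{100} × \frac{1}{20} + \frac{2}{25} × \frac{19}{20}
     = \frac{251}{2000}
P(D|+) = P(+|D)P(D)/P(+) = \frac{99}{251}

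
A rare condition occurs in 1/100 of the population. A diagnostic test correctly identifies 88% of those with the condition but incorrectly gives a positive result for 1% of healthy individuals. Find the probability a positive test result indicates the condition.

Let D = the rare event, + = positive/flagged.
P(D) = 1/100
P(+|D) = 88/100 = 22/25
P(+|D') = 1/100
P(+) = P(+|D)P(D) + P(+|D')P(D')
     = \frac{22}{25} × \frac{1}{100} + \frac{1}{100} × \frac{99}{100}
     = \frac{187}{10000}
P(D|+) = P(+|D)P(D)/P(+) = \frac{8}{17}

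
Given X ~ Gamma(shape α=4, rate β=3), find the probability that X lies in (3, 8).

P(3 < X < 8) = ∫_{3}^{8} f(x) dx
where f(x) = \frac{27 x^{3} e^{- 3 x}}{2}
= \frac{-2617 + 172 e^{15}}{e^{24}}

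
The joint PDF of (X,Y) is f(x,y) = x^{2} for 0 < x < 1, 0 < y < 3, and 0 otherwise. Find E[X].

f_X(x) = ∫_0^3 x^{2} dy = 3 x^{2}
E[X] = ∫_0^1 x × (3 x^{2}) dx = \frac{3}{4}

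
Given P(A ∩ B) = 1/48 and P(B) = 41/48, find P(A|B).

P(A|B) = P(A ∩ B) / P(B)
= (1/48) / (41/48)
= 1/41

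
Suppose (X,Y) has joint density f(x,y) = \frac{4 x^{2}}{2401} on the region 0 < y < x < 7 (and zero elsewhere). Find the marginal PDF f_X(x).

f_X(x) = ∫_0^x \frac{4 x^{2}}{2401} dy = \frac{4 x^{3}}{2401}
for 0 < x < 7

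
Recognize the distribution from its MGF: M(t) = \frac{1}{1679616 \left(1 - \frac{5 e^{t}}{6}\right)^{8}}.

The MGF M(t) = \frac{1}{1679616 \left(1 - \frac{5 e^{t}}{6}\right)^{8}} is the standard form for the NegativeBinomial distribution.
Comparing with the known MGF formula identifies: NegBin(r=8, p=1/6), X = failures before r-th success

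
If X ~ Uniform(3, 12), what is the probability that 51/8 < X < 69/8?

P(51/8 < X < 69/8) = ∫_{51/8}^{69/8} f(x) dx
where f(x) = \frac{1}{9}
= \frac{1}{4}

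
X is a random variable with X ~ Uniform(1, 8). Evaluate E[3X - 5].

For X ~ Uniform(1, 8):
E[X] = \frac{9}{2}
E[3X - 5] = 3 × E[X] - 5 = \frac{17}{2}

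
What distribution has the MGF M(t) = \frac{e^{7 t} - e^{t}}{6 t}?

The MGF M(t) = \frac{e^{7 t} - e^{t}}{6 t} is the standard form for the Uniform distribution.
Comparing with the known MGF formula identifies: Uniform(1, 7)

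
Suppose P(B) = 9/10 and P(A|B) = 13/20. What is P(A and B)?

By definition, P(A|B) = P(A ∩ B) / P(B)
So P(A ∩ B) = P(A|B) × P(B)
= 13/20 × 9/10
= 117/200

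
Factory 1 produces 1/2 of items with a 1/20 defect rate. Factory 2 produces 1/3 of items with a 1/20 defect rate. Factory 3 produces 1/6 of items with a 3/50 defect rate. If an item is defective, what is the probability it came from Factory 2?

Using Bayes' theorem:
P(F1) = 1/2, P(D|F1) = 1/20
P(F2) = 1/3, P(D|F2) = 1/20
P(F3) = 1/6, P(D|F3) = 3/50
P(D) = P(D|F1)P(F1) + P(D|F2)P(F2) + P(D|F3)P(F3)
     = \frac{31}{600}
P(F2|D) = P(D|F2)P(F2) / P(D)
= \frac{10}{31}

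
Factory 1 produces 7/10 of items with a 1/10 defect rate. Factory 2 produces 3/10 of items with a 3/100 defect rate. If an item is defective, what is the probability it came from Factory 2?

Using Bayes' theorem:
P(F1) = 7/10, P(D|F1) = 1/10
P(F2) = 3/10, P(D|F2) = 3/100
P(D) = P(D|F1)P(F1) + P(D|F2)P(F2)
     = \frac{79}{1000}
P(F2|D) = P(D|F2)P(F2) / P(D)
= \frac{9}{79}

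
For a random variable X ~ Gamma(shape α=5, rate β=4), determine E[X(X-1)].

E[X(X-1)] = E[X² - X] = E[X²] - E[X]
E[X] = \frac{5}{4}
E[X²] = Var(X) + (E[X])² = \frac{5}{16} + (\frac{5}{4})² = \frac{15}{8}
E[X(X-1)] = \frac{15}{8} - \frac{5}{4} = \frac{5}{8}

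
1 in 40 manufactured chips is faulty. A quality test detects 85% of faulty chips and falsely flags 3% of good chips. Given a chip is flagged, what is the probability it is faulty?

Let D = the rare event, + = positive/flagged.
P(D) = 1/40
P(+|D) = 85/100 = 17/20
P(+|D') = 3/100
P(+) = P(+|D)P(D) + P(+|D')P(D')
     = \frac{17}{20} × \frac{1}{40} + \frac{3}{100} × \frac{39}{40}
     = \frac{101}{2000}
P(D|+) = P(+|D)P(D)/P(+) = \frac{85}{202}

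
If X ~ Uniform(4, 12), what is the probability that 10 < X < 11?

P(10 < X < 11) = ∫_{10}^{11} f(x) dx
where f(x) = \frac{1}{8}
= \frac{1}{8}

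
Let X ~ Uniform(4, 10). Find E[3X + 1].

For X ~ Uniform(4, 10):
E[X] = 7
E[3X + 1] = 3 × E[X] + 1 = 22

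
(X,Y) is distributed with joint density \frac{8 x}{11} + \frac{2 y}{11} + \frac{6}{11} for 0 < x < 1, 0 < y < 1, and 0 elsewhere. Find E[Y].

E[Y] = ∫_0^1 ∫_0^1 y × f(x,y) dx dy
= \frac{17}{33}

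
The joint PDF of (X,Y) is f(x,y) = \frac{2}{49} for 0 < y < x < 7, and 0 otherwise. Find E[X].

f_X(x) = ∫_0^x \frac{2}{49} dy = \frac{2 x}{49}
E[X] = ∫_0^7 x × (\frac{2 x}{49}) dx = \frac{14}{3}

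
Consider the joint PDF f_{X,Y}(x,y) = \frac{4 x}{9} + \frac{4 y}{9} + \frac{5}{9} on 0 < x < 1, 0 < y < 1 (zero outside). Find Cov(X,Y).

E[XY] = ∫∫ xy × f(x,y) dx dy = \frac{31}{108}
E[X] = \frac{29}{54}
E[Y] = \frac{29}{54}
Cov(X,Y) = E[XY] - E[X]E[Y] = - \frac{1}{729}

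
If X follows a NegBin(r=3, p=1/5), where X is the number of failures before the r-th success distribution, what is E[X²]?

Using the identity E[X²] = Var(X) + (E[X])²:
E[X] = 12
Var(X) = 60
E[X²] = 60 + (12)²
= 204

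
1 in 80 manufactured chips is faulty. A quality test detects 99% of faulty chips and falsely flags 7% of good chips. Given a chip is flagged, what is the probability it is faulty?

Let D = the rare event, + = positive/flagged.
P(D) = 1/80
P(+|D) = 99/100
P(+|D') = 7/100
P(+) = P(+|D)P(D) + P(+|D')P(D')
     = \frac{99}{100} × \frac{1}{80} + \frac{7}{100} × \frac{79}{80}
     = \frac{163}{2000}
P(D|+) = P(+|D)P(D)/P(+) = \frac{99}{652}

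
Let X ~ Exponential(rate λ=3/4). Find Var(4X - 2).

For X ~ Exponential(rate λ=3/4):
Var(X) = \frac{16}{9}
Var(4X - 2) = (4)² × Var(X) = 16 × \frac{16}{9} = \frac{256}{9}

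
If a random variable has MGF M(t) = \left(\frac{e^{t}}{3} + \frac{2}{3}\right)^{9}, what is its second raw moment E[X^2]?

To find E[X^2], compute M^(2)(0):
M^(1)(t) = 3 \left(\frac{e^{t}}{3} + \frac{2}{3}\right)^{8} e^{t}
M^(2)(t) = 3 \left(\frac{e^{t}}{3} + \frac{2}{3}\right)^{8} e^{t} + 8 \left(\frac{e^{t}}{3} + \frac{2}{3}\right)^{7} e^{2 t}
M^(2)(0) = 11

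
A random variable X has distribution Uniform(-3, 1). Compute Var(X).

For X ~ Uniform(-3, 1):
Var(X) = \frac{4}{3}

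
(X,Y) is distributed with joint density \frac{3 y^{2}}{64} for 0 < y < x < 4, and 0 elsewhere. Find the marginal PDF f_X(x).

f_X(x) = ∫_0^x \frac{3 y^{2}}{64} dy = \frac{x^{3}}{64}
for 0 < x < 4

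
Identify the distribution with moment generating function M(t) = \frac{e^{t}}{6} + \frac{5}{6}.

The MGF M(t) = \frac{e^{t}}{6} + \frac{5}{6} is the standard form for the Bernoulli distribution.
Comparing with the known MGF formula identifies: Bernoulli(p=1/6)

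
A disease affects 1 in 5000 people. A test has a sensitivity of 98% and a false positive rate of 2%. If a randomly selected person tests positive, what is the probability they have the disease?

Let D = the rare event, + = positive/flagged.
P(D) = 1/5000
P(+|D) = 98/100 = 49/50
P(+|D') = 2/100 = 1/50
P(+) = P(+|D)P(D) + P(+|D')P(D')
     = \frac{49}{50} × \frac{1}{5000} + \frac{1}{50} × \frac{4999}{5000}
     = \frac{631}{31250}
P(D|+) = P(+|D)P(D)/P(+) = \frac{49}{5048}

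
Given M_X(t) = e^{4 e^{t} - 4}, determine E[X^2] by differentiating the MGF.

To find E[X^2], compute M^(2)(0):
M^(1)(t) = 4 e^{t} e^{4 e^{t} - 4}
M^(2)(t) = 16 e^{2 t} e^{4 e^{t} - 4} + 4 e^{t} e^{4 e^{t} - 4}
M^(2)(0) = 20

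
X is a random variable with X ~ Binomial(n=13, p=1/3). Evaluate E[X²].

Using the identity E[X²] = Var(X) + (E[X])²:
E[X] = \frac{13}{3}
Var(X) = \frac{26}{9}
E[X²] = \frac{26}{9} + (\frac{13}{3})²
= \frac{65}{3}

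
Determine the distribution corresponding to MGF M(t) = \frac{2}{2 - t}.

The MGF M(t) = \frac{2}{2 - t} is the standard form for the Exponential distribution.
Comparing with the known MGF formula identifies: Exponential(rate λ=2)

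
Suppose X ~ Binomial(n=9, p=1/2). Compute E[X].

For X ~ Binomial(n=9, p=1/2), the expected value is:
E[X] = \frac{9}{2}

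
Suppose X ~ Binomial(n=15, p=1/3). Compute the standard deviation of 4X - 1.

For X ~ Binomial(n=15, p=1/3):
Var(X) = \frac{10}{3}
SD(X) = √(Var(X)) = √(\frac{10}{3}) = \frac{\sqrt{30}}{3}
SD(4X - 1) = |4| × SD(X) = 4 × \frac{\sqrt{30}}{3} = \frac{4 \sqrt{30}}{3}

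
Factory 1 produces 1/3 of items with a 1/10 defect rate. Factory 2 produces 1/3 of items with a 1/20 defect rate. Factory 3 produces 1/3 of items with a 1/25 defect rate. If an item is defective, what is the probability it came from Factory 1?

Using Bayes' theorem:
P(F1) = 1/3, P(D|F1) = 1/10
P(F2) = 1/3, P(D|F2) = 1/20
P(F3) = 1/3, P(D|F3) = 1/25
P(D) = P(D|F1)P(F1) + P(D|F2)P(F2) + P(D|F3)P(F3)
     = \frac{19}{300}
P(F1|D) = P(D|F1)P(F1) / P(D)
= \frac{10}{19}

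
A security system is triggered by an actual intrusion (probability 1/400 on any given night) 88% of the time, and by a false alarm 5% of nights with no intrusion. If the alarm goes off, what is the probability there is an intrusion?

Let D = the rare event, + = positive/flagged.
P(D) = 1/400
P(+|D) = 88/100 = 22/25
P(+|D') = 5/100 = 1/20
P(+) = P(+|D)P(D) + P(+|D')P(D')
     = \frac{22}{25} × \frac{1}{400} + \frac{1}{20} × \frac{399}{400}
     = \frac{2083}{40000}
P(D|+) = P(+|D)P(D)/P(+) = \frac{88}{2083}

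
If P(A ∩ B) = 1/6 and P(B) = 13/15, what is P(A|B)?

P(A|B) = P(A ∩ B) / P(B)
= (1/6) / (13/15)
= 5/26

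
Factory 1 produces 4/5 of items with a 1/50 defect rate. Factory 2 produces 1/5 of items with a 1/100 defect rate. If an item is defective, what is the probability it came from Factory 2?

Using Bayes' theorem:
P(F1) = 4/5, P(D|F1) = 1/50
P(F2) = 1/5, P(D|F2) = 1/100
P(D) = P(D|F1)P(F1) + P(D|F2)P(F2)
     = \frac{9}{500}
P(F2|D) = P(D|F2)P(F2) / P(D)
= \frac{1}{9}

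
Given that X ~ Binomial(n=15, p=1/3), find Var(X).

For X ~ Binomial(n=15, p=1/3):
Var(X) = \frac{10}{3}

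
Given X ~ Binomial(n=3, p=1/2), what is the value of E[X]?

For X ~ Binomial(n=3, p=1/2), the expected value is:
E[X] = \frac{3}{2}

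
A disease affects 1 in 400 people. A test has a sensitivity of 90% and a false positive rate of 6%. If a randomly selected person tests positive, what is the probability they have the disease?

Let D = the rare event, + = positive/flagged.
P(D) = 1/400
P(+|D) = 90/100 = 9/10
P(+|D') = 6/100 = 3/50
P(+) = P(+|D)P(D) + P(+|D')P(D')
     = \frac{9}{10} × \frac{1}{400} + \frac{3}{50} × \frac{399}{400}
     = \frac{621}{10000}
P(D|+) = P(+|D)P(D)/P(+) = \frac{5}{138}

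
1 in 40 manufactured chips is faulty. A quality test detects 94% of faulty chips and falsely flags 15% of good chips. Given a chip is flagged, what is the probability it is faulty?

Let D = the rare event, + = positive/flagged.
P(D) = 1/40
P(+|D) = 94/100 = 47/50
P(+|D') = 15/100 = 3/20
P(+) = P(+|D)P(D) + P(+|D')P(D')
     = \frac{47}{50} × \frac{1}{40} + \frac{3}{20} × \frac{39}{40}
     = \frac{679}{4000}
P(D|+) = P(+|D)P(D)/P(+) = \frac{94}{679}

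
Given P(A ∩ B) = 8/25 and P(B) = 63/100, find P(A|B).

P(A|B) = P(A ∩ B) / P(B)
= (8/25) / (63/100)
= 32/63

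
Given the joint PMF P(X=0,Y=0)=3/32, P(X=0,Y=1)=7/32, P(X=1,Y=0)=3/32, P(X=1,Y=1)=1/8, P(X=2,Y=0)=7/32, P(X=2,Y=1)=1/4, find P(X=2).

P(X=2) = P(X=2,Y=0) + P(X=2,Y=1)
= 7/32 + 1/4
= 15/32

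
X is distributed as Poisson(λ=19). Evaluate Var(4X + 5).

For X ~ Poisson(λ=19):
Var(X) = 19
Var(4X + 5) = (4)² × Var(X) = 16 × 19 = 304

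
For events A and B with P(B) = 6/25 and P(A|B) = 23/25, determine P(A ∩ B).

By definition, P(A|B) = P(A ∩ B) / P(B)
So P(A ∩ B) = P(A|B) × P(B)
= 23/25 × 6/25
= 138/625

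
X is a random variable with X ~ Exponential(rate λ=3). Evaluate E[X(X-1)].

E[X(X-1)] = E[X² - X] = E[X²] - E[X]
E[X] = \frac{1}{3}
E[X²] = Var(X) + (E[X])² = \frac{1}{9} + (\frac{1}{3})² = \frac{2}{9}
E[X(X-1)] = \frac{2}{9} - \frac{1}{3} = - \frac{1}{9}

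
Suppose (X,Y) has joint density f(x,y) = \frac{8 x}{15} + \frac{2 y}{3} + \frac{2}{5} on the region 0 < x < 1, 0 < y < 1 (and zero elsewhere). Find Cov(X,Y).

E[XY] = ∫∫ xy × f(x,y) dx dy = \frac{3}{10}
E[X] = \frac{49}{90}
E[Y] = \frac{5}{9}
Cov(X,Y) = E[XY] - E[X]E[Y] = - \frac{1}{405}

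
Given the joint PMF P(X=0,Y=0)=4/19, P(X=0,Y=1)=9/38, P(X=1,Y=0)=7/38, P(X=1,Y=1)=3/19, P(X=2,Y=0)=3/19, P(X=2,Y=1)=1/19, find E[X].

First find marginal of X:
P(X=0) = 17/38
P(X=1) = 13/38
P(X=2) = 4/19
E[X] = 0 × 17/38 + 1 × 13/38 + 2 × 4/19 = 29/38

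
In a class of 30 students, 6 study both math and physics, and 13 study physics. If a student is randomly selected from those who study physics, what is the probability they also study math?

P(A ∩ B) = 6/30 = 1/5
P(B) = 13/30
P(A|B) = P(A ∩ B) / P(B) = (1/5) / (13/30) = 6/13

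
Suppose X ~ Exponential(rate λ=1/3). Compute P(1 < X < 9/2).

P(1 < X < 9/2) = ∫_{1}^{9/2} f(x) dx
where f(x) = \frac{e^{- \frac{x}{3}}}{3}
= - \frac{1}{e^{\frac{3}{2}}} + e^{- \frac{1}{3}}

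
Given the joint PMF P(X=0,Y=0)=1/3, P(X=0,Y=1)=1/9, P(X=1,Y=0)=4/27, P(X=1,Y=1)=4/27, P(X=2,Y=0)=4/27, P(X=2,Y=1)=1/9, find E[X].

First find marginal of X:
P(X=0) = 4/9
P(X=1) = 8/27
P(X=2) = 7/27
E[X] = 0 × 4/9 + 1 × 8/27 + 2 × 7/27 = 22/27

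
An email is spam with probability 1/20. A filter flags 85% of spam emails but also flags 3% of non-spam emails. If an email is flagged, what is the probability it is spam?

Let D = the rare event, + = positive/flagged.
P(D) = 1/20
P(+|D) = 85/100 = 17/20
P(+|D') = 3/100
P(+) = P(+|D)P(D) + P(+|D')P(D')
     = \frac{17}{20} × \frac{1}{20} + \frac{3}{100} × \frac{19}{20}
     = \frac{71}{1000}
P(D|+) = P(+|D)P(D)/P(+) = \frac{85}{142}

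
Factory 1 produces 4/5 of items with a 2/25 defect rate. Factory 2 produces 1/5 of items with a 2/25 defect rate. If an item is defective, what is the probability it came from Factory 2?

Using Bayes' theorem:
P(F1) = 4/5, P(D|F1) = 2/25
P(F2) = 1/5, P(D|F2) = 2/25
P(D) = P(D|F1)P(F1) + P(D|F2)P(F2)
     = \frac{2}{25}
P(F2|D) = P(D|F2)P(F2) / P(D)
= \frac{1}{5}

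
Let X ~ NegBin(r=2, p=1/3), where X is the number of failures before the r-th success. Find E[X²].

Using the identity E[X²] = Var(X) + (E[X])²:
E[X] = 4
Var(X) = 12
E[X²] = 12 + (4)²
= 28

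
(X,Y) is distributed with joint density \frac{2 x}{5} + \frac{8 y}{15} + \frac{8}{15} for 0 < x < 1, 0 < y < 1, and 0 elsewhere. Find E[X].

E[X] = ∫_0^1 ∫_0^1 x × f(x,y) dy dx
= ∫_0^1 ∫_0^1 x × (\frac{2 x}{5} + \frac{8 y}{15} + \frac{8}{15}) dy dx
= \frac{8}{15}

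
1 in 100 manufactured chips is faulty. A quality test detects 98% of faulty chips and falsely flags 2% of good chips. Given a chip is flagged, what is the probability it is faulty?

Let D = the rare event, + = positive/flagged.
P(D) = 1/100
P(+|D) = 98/100 = 49/50
P(+|D') = 2/100 = 1/50
P(+) = P(+|D)P(D) + P(+|D')P(D')
     = \frac{49}{50} × \frac{1}{100} + \frac{1}{50} × \frac{99}{100}
     = \frac{37}{1250}
P(D|+) = P(+|D)P(D)/P(+) = \frac{49}{148}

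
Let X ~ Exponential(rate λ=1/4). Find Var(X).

For X ~ Exponential(rate λ=1/4):
Var(X) = 16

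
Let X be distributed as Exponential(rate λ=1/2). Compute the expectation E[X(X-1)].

E[X(X-1)] = E[X² - X] = E[X²] - E[X]
E[X] = 2
E[X²] = Var(X) + (E[X])² = 4 + (2)² = 8
E[X(X-1)] = 8 - 2 = 6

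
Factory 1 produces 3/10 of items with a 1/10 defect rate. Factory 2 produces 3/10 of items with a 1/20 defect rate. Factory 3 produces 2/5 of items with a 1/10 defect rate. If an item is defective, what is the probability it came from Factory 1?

Using Bayes' theorem:
P(F1) = 3/10, P(D|F1) = 1/10
P(F2) = 3/10, P(D|F2) = 1/20
P(F3) = 2/5, P(D|F3) = 1/10
P(D) = P(D|F1)P(F1) + P(D|F2)P(F2) + P(D|F3)P(F3)
     = \frac{17}{200}
P(F1|D) = P(D|F1)P(F1) / P(D)
= \frac{6}{17}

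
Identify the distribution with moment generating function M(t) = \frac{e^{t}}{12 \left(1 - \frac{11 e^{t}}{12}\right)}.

The MGF M(t) = \frac{e^{t}}{12 \left(1 - \frac{11 e^{t}}{12}\right)} is the standard form for the Geometric distribution.
Comparing with the known MGF formula identifies: Geometric(p=1/12), X = trial number of first success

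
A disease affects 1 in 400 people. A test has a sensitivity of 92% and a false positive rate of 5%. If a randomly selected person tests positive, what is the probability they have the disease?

Let D = the rare event, + = positive/flagged.
P(D) = 1/400
P(+|D) = 92/100 = 23/25
P(+|D') = 5/100 = 1/20
P(+) = P(+|D)P(D) + P(+|D')P(D')
     = \frac{23}{25} × \frac{1}{400} + \frac{1}{20} × \frac{399}{400}
     = \frac{2087}{40000}
P(D|+) = P(+|D)P(D)/P(+) = \frac{92}{2087}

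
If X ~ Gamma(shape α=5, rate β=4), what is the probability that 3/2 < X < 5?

P(3/2 < X < 5) = ∫_{3/2}^{5} f(x) dx
where f(x) = \frac{128 x^{4} e^{- 4 x}}{3}
= \frac{-8221 + 115 e^{14}}{e^{20}}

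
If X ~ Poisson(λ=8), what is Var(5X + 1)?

For X ~ Poisson(λ=8):
Var(X) = 8
Var(5X + 1) = (5)² × Var(X) = 25 × 8 = 200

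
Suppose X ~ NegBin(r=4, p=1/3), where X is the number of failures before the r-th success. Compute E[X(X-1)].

E[X(X-1)] = E[X² - X] = E[X²] - E[X]
E[X] = 8
E[X²] = Var(X) + (E[X])² = 24 + (8)² = 88
E[X(X-1)] = 88 - 8 = 80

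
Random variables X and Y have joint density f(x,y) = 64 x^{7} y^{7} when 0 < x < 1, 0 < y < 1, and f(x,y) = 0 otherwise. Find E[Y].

E[Y] = ∫_0^1 ∫_0^1 y × f(x,y) dx dy
= \frac{8}{9}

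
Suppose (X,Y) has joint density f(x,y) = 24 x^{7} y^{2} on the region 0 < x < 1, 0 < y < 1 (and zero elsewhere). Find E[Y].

E[Y] = ∫_0^1 ∫_0^1 y × f(x,y) dx dy
= \frac{3}{4}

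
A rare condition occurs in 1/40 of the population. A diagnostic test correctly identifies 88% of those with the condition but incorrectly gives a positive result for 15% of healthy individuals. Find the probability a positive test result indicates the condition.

Let D = the rare event, + = positive/flagged.
P(D) = 1/40
P(+|D) = 88/100 = 22/25
P(+|D') = 15/100 = 3/20
P(+) = P(+|D)P(D) + P(+|D')P(D')
     = \frac{22}{25} × \frac{1}{40} + \frac{3}{20} × \frac{39}{40}
     = \frac{673}{4000}
P(D|+) = P(+|D)P(D)/P(+) = \frac{88}{673}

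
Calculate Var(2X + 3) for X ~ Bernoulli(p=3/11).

For X ~ Bernoulli(p=3/11):
Var(X) = \frac{24}{121}
Var(2X + 3) = (2)² × Var(X) = 4 × \frac{24}{121} = \frac{96}{121}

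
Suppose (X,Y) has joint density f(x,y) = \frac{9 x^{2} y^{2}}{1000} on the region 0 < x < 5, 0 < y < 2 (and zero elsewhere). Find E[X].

f_X(x) = ∫_0^2 \frac{9 x^{2} y^{2}}{1000} dy = \frac{3 x^{2}}{125}
E[X] = ∫_0^5 x × (\frac{3 x^{2}}{125}) dx = \frac{15}{4}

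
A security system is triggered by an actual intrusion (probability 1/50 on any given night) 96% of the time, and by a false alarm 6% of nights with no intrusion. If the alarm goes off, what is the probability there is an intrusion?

Let D = the rare event, + = positive/flagged.
P(D) = 1/50
P(+|D) = 96/100 = 24/25
P(+|D') = 6/100 = 3/50
P(+) = P(+|D)P(D) + P(+|D')P(D')
     = \frac{24}{25} × \frac{1}{50} + \frac{3}{50} × \frac{49}{50}
     = \frac{39}{500}
P(D|+) = P(+|D)P(D)/P(+) = \frac{16}{65}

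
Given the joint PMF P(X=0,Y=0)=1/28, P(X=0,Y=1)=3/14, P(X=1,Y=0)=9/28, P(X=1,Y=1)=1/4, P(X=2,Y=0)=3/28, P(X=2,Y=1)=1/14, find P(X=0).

P(X=0) = P(X=0,Y=0) + P(X=0,Y=1)
= 1/28 + 3/14
= 1/4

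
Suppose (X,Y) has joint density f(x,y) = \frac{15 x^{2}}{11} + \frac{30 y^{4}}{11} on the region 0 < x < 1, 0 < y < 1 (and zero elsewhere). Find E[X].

E[X] = ∫_0^1 ∫_0^1 x × f(x,y) dy dx
= ∫_0^1 ∫_0^1 x × (\frac{15 x^{2}}{11} + \frac{30 y^{4}}{11}) dy dx
= \frac{27}{44}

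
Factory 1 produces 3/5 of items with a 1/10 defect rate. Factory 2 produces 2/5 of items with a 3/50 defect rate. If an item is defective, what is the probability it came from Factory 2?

Using Bayes' theorem:
P(F1) = 3/5, P(D|F1) = 1/10
P(F2) = 2/5, P(D|F2) = 3/50
P(D) = P(D|F1)P(F1) + P(D|F2)P(F2)
     = \frac{21}{250}
P(F2|D) = P(D|F2)P(F2) / P(D)
= \frac{2}{7}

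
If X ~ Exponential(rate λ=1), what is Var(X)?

For X ~ Exponential(rate λ=1):
Var(X) = 1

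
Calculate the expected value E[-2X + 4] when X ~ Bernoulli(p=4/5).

For X ~ Bernoulli(p=4/5):
E[X] = \frac{4}{5}
E[-2X + 4] = -2 × E[X] + 4 = \frac{12}{5}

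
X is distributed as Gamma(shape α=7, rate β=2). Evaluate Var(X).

For X ~ Gamma(shape α=7, rate β=2):
Var(X) = \frac{7}{4}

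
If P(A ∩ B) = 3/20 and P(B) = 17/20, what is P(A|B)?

P(A|B) = P(A ∩ B) / P(B)
= (3/20) / (17/20)
= 3/17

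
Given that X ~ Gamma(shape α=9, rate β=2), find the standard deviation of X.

For X ~ Gamma(shape α=9, rate β=2):
Var(X) = \frac{9}{4}
SD(X) = √(Var(X)) = √(\frac{9}{4}) = \frac{3}{2}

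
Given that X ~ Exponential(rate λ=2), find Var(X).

For X ~ Exponential(rate λ=2):
Var(X) = \frac{1}{4}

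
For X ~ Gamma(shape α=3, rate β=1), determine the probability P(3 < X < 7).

P(3 < X < 7) = ∫_{3}^{7} f(x) dx
where f(x) = \frac{x^{2} e^{- x}}{2}
= \frac{-65 + 17 e^{4}}{2 e^{7}}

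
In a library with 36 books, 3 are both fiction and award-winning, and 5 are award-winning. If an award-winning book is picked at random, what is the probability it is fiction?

P(A ∩ B) = 3/36 = 1/12
P(B) = 5/36
P(A|B) = P(A ∩ B) / P(B) = (1/12) / (5/36) = 3/5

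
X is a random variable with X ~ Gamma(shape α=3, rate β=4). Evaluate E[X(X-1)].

E[X(X-1)] = E[X² - X] = E[X²] - E[X]
E[X] = \frac{3}{4}
E[X²] = Var(X) + (E[X])² = \frac{3}{16} + (\frac{3}{4})² = \frac{3}{4}
E[X(X-1)] = \frac{3}{4} - \frac{3}{4} = 0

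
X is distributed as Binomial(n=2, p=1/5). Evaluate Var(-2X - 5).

For X ~ Binomial(n=2, p=1/5):
Var(X) = \frac{8}{25}
Var(-2X - 5) = (-2)² × Var(X) = 4 × \frac{8}{25} = \frac{32}{25}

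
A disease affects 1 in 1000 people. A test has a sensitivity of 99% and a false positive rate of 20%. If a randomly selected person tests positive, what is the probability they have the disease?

Let D = the rare event, + = positive/flagged.
P(D) = 1/1000
P(+|D) = 99/100
P(+|D') = 20/100 = 1/5
P(+) = P(+|D)P(D) + P(+|D')P(D')
     = \frac{99}{100} × \frac{1}{1000} + \frac{1}{5} × \frac{999}{1000}
     = \frac{20079}{100000}
P(D|+) = P(+|D)P(D)/P(+) = \frac{11}{2231}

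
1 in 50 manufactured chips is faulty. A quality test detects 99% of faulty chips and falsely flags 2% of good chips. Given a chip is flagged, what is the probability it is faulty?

Let D = the rare event, + = positive/flagged.
P(D) = 1/50
P(+|D) = 99/100
P(+|D') = 2/100 = 1/50
P(+) = P(+|D)P(D) + P(+|D')P(D')
     = \frac{99}{100} × \frac{1}{50} + \frac{1}{50} × \frac{49}{50}
     = \frac{197}{5000}
P(D|+) = P(+|D)P(D)/P(+) = \frac{99}{197}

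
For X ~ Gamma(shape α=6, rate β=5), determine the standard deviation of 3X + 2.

For X ~ Gamma(shape α=6, rate β=5):
Var(X) = \frac{6}{25}
SD(X) = √(Var(X)) = √(\frac{6}{25}) = \frac{\sqrt{6}}{5}
SD(3X + 2) = |3| × SD(X) = 3 × \frac{\sqrt{6}}{5} = \frac{3 \sqrt{6}}{5}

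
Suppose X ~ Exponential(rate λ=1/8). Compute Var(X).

For X ~ Exponential(rate λ=1/8):
Var(X) = 64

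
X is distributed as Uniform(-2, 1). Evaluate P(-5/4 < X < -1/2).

P(-5/4 < X < -1/2) = ∫_{-5/4}^{-1/2} f(x) dx
where f(x) = \frac{1}{3}
= \frac{1}{4}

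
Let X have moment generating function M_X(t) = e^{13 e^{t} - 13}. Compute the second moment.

To find E[X^2], compute M^(2)(0):
M^(1)(t) = 13 e^{t} e^{13 e^{t} - 13}
M^(2)(t) = 169 e^{2 t} e^{13 e^{t} - 13} + 13 e^{t} e^{13 e^{t} - 13}
M^(2)(0) = 182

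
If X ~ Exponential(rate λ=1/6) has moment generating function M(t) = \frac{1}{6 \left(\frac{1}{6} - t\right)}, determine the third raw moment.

To find E[X^3], compute M^(3)(0):
M^(1)(t) = \frac{1}{6 \left(\frac{1}{6} - t\right)^{2}}
M^(2)(t) = \frac{1}{3 \left(\frac{1}{6} - t\right)^{3}}
M^(3)(t) = \frac{1}{\left(\frac{1}{6} - t\right)^{4}}
M^(3)(0) = 1296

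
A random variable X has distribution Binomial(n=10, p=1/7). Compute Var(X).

For X ~ Binomial(n=10, p=1/7):
Var(X) = \frac{60}{49}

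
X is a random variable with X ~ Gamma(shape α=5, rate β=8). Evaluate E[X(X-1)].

E[X(X-1)] = E[X² - X] = E[X²] - E[X]
E[X] = \frac{5}{8}
E[X²] = Var(X) + (E[X])² = \frac{5}{64} + (\frac{5}{8})² = \frac{15}{32}
E[X(X-1)] = \frac{15}{32} - \frac{5}{8} = - \frac{5}{32}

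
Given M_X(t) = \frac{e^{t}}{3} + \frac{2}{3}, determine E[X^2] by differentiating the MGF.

To find E[X^2], compute M^(2)(0):
M^(1)(t) = \frac{e^{t}}{3}
M^(2)(t) = \frac{e^{t}}{3}
M^(2)(0) = \frac{1}{3}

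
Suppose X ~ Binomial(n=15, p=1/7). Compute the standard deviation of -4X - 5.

For X ~ Binomial(n=15, p=1/7):
Var(X) = \frac{90}{49}
SD(X) = √(Var(X)) = √(\frac{90}{49}) = \frac{3 \sqrt{10}}{7}
SD(-4X - 5) = |-4| × SD(X) = 4 × \frac{3 \sqrt{10}}{7} = \frac{12 \sqrt{10}}{7}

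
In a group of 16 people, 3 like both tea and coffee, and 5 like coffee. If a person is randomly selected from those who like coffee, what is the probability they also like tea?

P(A ∩ B) = 3/16
P(B) = 5/16
P(A|B) = P(A ∩ B) / P(B) = (3/16) / (5/16) = 3/5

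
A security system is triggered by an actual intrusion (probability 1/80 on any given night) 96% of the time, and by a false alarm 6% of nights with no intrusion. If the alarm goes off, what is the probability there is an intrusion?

Let D = the rare event, + = positive/flagged.
P(D) = 1/80
P(+|D) = 96/100 = 24/25
P(+|D') = 6/100 = 3/50
P(+) = P(+|D)P(D) + P(+|D')P(D')
     = \frac{24}{25} × \frac{1}{80} + \frac{3}{50} × \frac{79}{80}
     = \frac{57}{800}
P(D|+) = P(+|D)P(D)/P(+) = \frac{16}{95}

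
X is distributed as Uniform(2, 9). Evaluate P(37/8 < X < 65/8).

P(37/8 < X < 65/8) = ∫_{37/8}^{65/8} f(x) dx
where f(x) = \frac{1}{7}
= \frac{1}{2}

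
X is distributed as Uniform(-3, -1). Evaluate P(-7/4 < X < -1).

P(-7/4 < X < -1) = ∫_{-7/4}^{-1} f(x) dx
where f(x) = \frac{1}{2}
= \frac{3}{8}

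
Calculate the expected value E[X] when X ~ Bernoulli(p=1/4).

For X ~ Bernoulli(p=1/4), the expected value is:
E[X] = \frac{1}{4}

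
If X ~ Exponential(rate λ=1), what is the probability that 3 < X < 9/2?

P(3 < X < 9/2) = ∫_{3}^{9/2} f(x) dx
where f(x) = e^{- x}
= - \frac{1}{e^{\frac{9}{2}}} + e^{-3}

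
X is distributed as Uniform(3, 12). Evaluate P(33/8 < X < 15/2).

P(33/8 < X < 15/2) = ∫_{33/8}^{15/2} f(x) dx
where f(x) = \frac{1}{9}
= \frac{3}{8}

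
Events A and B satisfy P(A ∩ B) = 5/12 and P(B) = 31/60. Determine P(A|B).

P(A|B) = P(A ∩ B) / P(B)
= (5/12) / (31/60)
= 25/31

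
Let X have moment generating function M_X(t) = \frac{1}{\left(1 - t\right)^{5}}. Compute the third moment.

To find E[X^3], compute M^(3)(0):
M^(1)(t) = \frac{5}{\left(1 - t\right)^{6}}
M^(2)(t) = \frac{30}{\left(1 - t\right)^{7}}
M^(3)(t) = \frac{210}{\left(1 - t\right)^{8}}
M^(3)(0) = 210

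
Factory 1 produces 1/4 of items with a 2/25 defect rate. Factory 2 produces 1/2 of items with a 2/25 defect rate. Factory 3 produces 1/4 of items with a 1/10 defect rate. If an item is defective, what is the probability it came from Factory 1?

Using Bayes' theorem:
P(F1) = 1/4, P(D|F1) = 2/25
P(F2) = 1/2, P(D|F2) = 2/25
P(F3) = 1/4, P(D|F3) = 1/10
P(D) = P(D|F1)P(F1) + P(D|F2)P(F2) + P(D|F3)P(F3)
     = \frac{17}{200}
P(F1|D) = P(D|F1)P(F1) / P(D)
= \frac{4}{17}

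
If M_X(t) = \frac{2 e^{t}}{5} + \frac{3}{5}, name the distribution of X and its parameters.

The MGF M(t) = \frac{2 e^{t}}{5} + \frac{3}{5} is the standard form for the Bernoulli distribution.
Comparing with the known MGF formula identifies: Bernoulli(p=2/5)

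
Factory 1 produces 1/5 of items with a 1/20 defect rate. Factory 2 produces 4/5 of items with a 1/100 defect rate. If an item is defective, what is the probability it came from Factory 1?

Using Bayes' theorem:
P(F1) = 1/5, P(D|F1) = 1/20
P(F2) = 4/5, P(D|F2) = 1/100
P(D) = P(D|F1)P(F1) + P(D|F2)P(F2)
     = \frac{9}{500}
P(F1|D) = P(D|F1)P(F1) / P(D)
= \frac{5}{9}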